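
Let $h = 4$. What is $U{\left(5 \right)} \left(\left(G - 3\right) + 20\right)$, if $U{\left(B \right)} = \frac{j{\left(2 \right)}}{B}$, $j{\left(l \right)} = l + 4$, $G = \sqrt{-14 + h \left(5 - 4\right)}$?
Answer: $\frac{102}{5} + \frac{6 i \sqrt{10}}{5} \approx 20.4 + 3.7947 i$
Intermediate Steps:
$G = i \sqrt{10}$ ($G = \sqrt{-14 + 4 \left(5 - 4\right)} = \sqrt{-14 + 4 \cdot 1} = \sqrt{-14 + 4} = \sqrt{-10} = i \sqrt{10} \approx 3.1623 i$)
$j{\left(l \right)} = 4 + l$
$U{\left(B \right)} = \frac{6}{B}$ ($U{\left(B \right)} = \frac{4 + 2}{B} = \frac{6}{B}$)
$U{\left(5 \right)} \left(\left(G - 3\right) + 20\right) = \frac{6}{5} \left(\left(i \sqrt{10} - 3\right) + 20\right) = 6 \cdot \frac{1}{5} \left(\left(-3 + i \sqrt{10}\right) + 20\right) = \frac{6 \left(17 + i \sqrt{10}\right)}{5} = \frac{102}{5} + \frac{6 i \sqrt{10}}{5}$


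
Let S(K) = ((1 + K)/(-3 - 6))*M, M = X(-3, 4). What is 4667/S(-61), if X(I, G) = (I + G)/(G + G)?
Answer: 28002/5 ≈ 5600.4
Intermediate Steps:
X(I, G) = (G + I)/(2*G) (X(I, G) = (G + I)/((2*G)) = (G + I)*(1/(2*G)) = (G + I)/(2*G))
M = ⅛ (M = (½)*(4 - 3)/4 = (½)*(¼)*1 = ⅛ ≈ 0.12500)
S(K) = -1/72 - K/72 (S(K) = ((1 + K)/(-3 - 6))*(⅛) = ((1 + K)/(-9))*(⅛) = ((1 + K)*(-⅑))*(⅛) = (-⅑ - K/9)*(⅛) = -1/72 - K/72)
4667/S(-61) = 4667/(-1/72 - 1/72*(-61)) = 4667/(-1/72 + 61/72) = 4667/(⅚) = 4667*(6/5) = 28002/5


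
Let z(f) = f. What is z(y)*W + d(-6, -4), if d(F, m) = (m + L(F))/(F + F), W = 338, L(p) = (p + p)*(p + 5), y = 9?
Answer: 9124/3 ≈ 3041.3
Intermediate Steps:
L(p) = 2*p*(5 + p) (L(p) = (2*p)*(5 + p) = 2*p*(5 + p))
d(F, m) = (m + 2*F*(5 + F))/(2*F) (d(F, m) = (m + 2*F*(5 + F))/(F + F) = (m + 2*F*(5 + F))/((2*F)) = (m + 2*F*(5 + F))*(1/(2*F)) = (m + 2*F*(5 + F))/(2*F))
z(y)*W + d(-6, -4) = 9*338 + (5 - 6 + (1/2)*(-4)/(-6)) = 3042 + (5 - 6 + (1/2)*(-4)*(-1/6)) = 3042 + (5 - 6 + 1/3) = 3042 - 2/3 = 9124/3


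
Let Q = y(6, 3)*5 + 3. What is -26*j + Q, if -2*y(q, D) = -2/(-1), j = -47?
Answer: 1220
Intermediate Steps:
y(q, D) = -1 (y(q, D) = -(-1)/(-1) = -(-1)*(-1) = -1/2*2 = -1)
Q = -2 (Q = -1*5 + 3 = -5 + 3 = -2)
-26*j + Q = -26*(-47) - 2 = 1222 - 2 = 1220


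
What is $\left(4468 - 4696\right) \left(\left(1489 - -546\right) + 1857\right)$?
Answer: $-887376$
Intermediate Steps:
$\left(4468 - 4696\right) \left(\left(1489 - -546\right) + 1857\right) = - 228 \left(\left(1489 + 546\right) + 1857\right) = - 228 \left(2035 + 1857\right) = \left(-228\right) 3892 = -887376$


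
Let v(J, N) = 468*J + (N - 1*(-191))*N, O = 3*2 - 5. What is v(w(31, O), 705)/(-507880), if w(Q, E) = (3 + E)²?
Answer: -79896/63485 ≈ -1.2585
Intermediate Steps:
O = 1 (O = 6 - 5 = 1)
v(J, N) = 468*J + N*(191 + N) (v(J, N) = 468*J + (N + 191)*N = 468*J + (191 + N)*N = 468*J + N*(191 + N))
v(w(31, O), 705)/(-507880) = (705² + 191*705 + 468*(3 + 1)²)/(-507880) = (497025 + 134655 + 468*4²)*(-1/507880) = (497025 + 134655 + 468*16)*(-1/507880) = (497025 + 134655 + 7488)*(-1/507880) = 639168*(-1/507880) = -79896/63485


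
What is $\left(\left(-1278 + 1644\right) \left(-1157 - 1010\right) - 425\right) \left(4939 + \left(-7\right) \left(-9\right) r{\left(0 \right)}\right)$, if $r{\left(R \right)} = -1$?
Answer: $-3869335172$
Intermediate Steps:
$\left(\left(-1278 + 1644\right) \left(-1157 - 1010\right) - 425\right) \left(4939 + \left(-7\right) \left(-9\right) r{\left(0 \right)}\right) = \left(\left(-1278 + 1644\right) \left(-1157 - 1010\right) - 425\right) \left(4939 + \left(-7\right) \left(-9\right) \left(-1\right)\right) = \left(366 \left(-2167\right) + \left(-954 + 529\right)\right) \left(4939 + 63 \left(-1\right)\right) = \left(-793122 - 425\right) \left(4939 - 63\right) = \left(-793547\right) 4876 = -3869335172$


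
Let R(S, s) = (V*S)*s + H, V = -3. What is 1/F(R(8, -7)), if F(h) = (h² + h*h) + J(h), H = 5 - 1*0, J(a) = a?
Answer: 1/60031 ≈ 1.6658e-5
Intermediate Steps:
H = 5 (H = 5 + 0 = 5)
R(S, s) = 5 - 3*S*s (R(S, s) = (-3*S)*s + 5 = -3*S*s + 5 = 5 - 3*S*s)
F(h) = h + 2*h² (F(h) = (h² + h*h) + h = (h² + h²) + h = 2*h² + h = h + 2*h²)
1/F(R(8, -7)) = 1/((5 - 3*8*(-7))*(1 + 2*(5 - 3*8*(-7)))) = 1/((5 + 168)*(1 + 2*(5 + 168))) = 1/(173*(1 + 2*173)) = 1/(173*(1 + 346)) = 1/(173*347) = 1/60031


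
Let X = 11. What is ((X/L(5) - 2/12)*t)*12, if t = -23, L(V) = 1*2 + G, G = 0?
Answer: -1472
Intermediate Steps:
L(V) = 2 (L(V) = 1*2 + 0 = 2 + 0 = 2)
((X/L(5) - 2/12)*t)*12 = ((11/2 - 2/12)*(-23))*12 = ((11*(½) - 2*1/12)*(-23))*12 = ((11/2 - ⅙)*(-23))*12 = ((16/3)*(-23))*12 = -368/3*12 = -1472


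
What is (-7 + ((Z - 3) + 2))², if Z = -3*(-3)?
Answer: 1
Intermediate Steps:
Z = 9
(-7 + ((Z - 3) + 2))² = (-7 + ((9 - 3) + 2))² = (-7 + (6 + 2))² = (-7 + 8)² = 1² = 1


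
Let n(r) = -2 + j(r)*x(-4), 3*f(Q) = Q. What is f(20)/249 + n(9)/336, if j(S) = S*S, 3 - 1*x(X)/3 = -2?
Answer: 304277/83664 ≈ 3.6369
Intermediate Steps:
f(Q) = Q/3
x(X) = 15 (x(X) = 9 - 3*(-2) = 9 + 6 = 15)
j(S) = S**2
n(r) = -2 + 15*r**2 (n(r) = -2 + r**2*15 = -2 + 15*r**2)
f(20)/249 + n(9)/336 = ((1/3)*20)/249 + (-2 + 15*9**2)/336 = (20/3)*(1/249) + (-2 + 15*81)*(1/336) = 20/747 + (-2 + 1215)*(1/336) = 20/747 + 1213*(1/336) = 20/747 + 1213/336 = 304277/83664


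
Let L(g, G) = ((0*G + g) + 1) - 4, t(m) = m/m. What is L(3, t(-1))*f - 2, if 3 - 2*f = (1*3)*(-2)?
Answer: -2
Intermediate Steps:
t(m) = 1
f = 9/2 (f = 3/2 - 1*3*(-2)/2 = 3/2 - 3*(-2)/2 = 3/2 - ½*(-6) = 3/2 + 3 = 9/2 ≈ 4.5000)
L(g, G) = -3 + g (L(g, G) = ((0 + g) + 1) - 4 = (g + 1) - 4 = (1 + g) - 4 = -3 + g)
L(3, t(-1))*f - 2 = (-3 + 3)*(9/2) - 2 = 0*(9/2) - 2 = 0 - 2 = -2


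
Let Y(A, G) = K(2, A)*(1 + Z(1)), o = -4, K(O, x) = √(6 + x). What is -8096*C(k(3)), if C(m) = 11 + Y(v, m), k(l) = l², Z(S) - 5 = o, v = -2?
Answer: -121440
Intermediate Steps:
Z(S) = 1 (Z(S) = 5 - 4 = 1)
Y(A, G) = 2*√(6 + A) (Y(A, G) = √(6 + A)*(1 + 1) = √(6 + A)*2 = 2*√(6 + A))
C(m) = 15 (C(m) = 11 + 2*√(6 - 2) = 11 + 2*√4 = 11 + 2*2 = 11 + 4 = 15)
-8096*C(k(3)) = -8096*15 = -121440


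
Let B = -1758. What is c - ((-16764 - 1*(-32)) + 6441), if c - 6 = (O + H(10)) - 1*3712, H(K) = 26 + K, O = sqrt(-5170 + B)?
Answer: 6621 + 4*I*sqrt(433) ≈ 6621.0 + 83.235*I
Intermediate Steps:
O = 4*I*sqrt(433) (O = sqrt(-5170 - 1758) = sqrt(-6928) = 4*I*sqrt(433) ≈ 83.235*I)
c = -3670 + 4*I*sqrt(433) (c = 6 + ((4*I*sqrt(433) + (26 + 10)) - 1*3712) = 6 + ((4*I*sqrt(433) + 36) - 3712) = 6 + ((36 + 4*I*sqrt(433)) - 3712) = 6 + (-3676 + 4*I*sqrt(433)) = -3670 + 4*I*sqrt(433) ≈ -3670.0 + 83.235*I)
c - ((-16764 - 1*(-32)) + 6441) = (-3670 + 4*I*sqrt(433)) - ((-16764 - 1*(-32)) + 6441) = (-3670 + 4*I*sqrt(433)) - ((-16764 + 32) + 6441) = (-3670 + 4*I*sqrt(433)) - (-16732 + 6441) = (-3670 + 4*I*sqrt(433)) - 1*(-10291) = (-3670 + 4*I*sqrt(433)) + 10291 = 6621 + 4*I*sqrt(433)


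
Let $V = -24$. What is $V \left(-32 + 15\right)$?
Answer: $408$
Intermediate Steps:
$V \left(-32 + 15\right) = - 24 \left(-32 + 15\right) = \left(-24\right) \left(-17\right) = 408$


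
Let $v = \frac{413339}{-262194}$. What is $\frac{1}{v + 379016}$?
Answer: $\frac{262194}{99375307765} \approx 2.6384 \cdot 10^{-6}$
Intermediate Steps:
$v = - \frac{413339}{262194}$ ($v = 413339 \left(- \frac{1}{262194}\right) = - \frac{413339}{262194} \approx -1.5765$)
$\frac{1}{v + 379016} = \frac{1}{- \frac{413339}{262194} + 379016} = \frac{1}{\frac{99375307765}{262194}} = \frac{262194}{99375307765}$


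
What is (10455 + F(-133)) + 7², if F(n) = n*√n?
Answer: 10504 - 133*I*√133 ≈ 10504.0 - 1533.8*I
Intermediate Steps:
F(n) = n^(3/2)
(10455 + F(-133)) + 7² = (10455 + (-133)^(3/2)) + 7² = (10455 - 133*I*√133) + 49 = 10504 - 133*I*√133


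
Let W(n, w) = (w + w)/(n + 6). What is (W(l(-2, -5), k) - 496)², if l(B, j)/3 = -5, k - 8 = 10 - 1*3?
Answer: 2244004/9 ≈ 2.4933e+5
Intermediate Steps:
k = 15 (k = 8 + (10 - 1*3) = 8 + (10 - 3) = 8 + 7 = 15)
l(B, j) = -15 (l(B, j) = 3*(-5) = -15)
W(n, w) = 2*w/(6 + n) (W(n, w) = (2*w)/(6 + n) = 2*w/(6 + n))
(W(l(-2, -5), k) - 496)² = (2*15/(6 - 15) - 496)² = (2*15/(-9) - 496)² = (2*15*(-⅑) - 496)² = (-10/3 - 496)² = (-1498/3)² = 2244004/9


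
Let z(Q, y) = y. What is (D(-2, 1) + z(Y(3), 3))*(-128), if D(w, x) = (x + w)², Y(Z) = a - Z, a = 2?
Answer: -512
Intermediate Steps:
Y(Z) = 2 - Z
D(w, x) = (w + x)²
(D(-2, 1) + z(Y(3), 3))*(-128) = ((-2 + 1)² + 3)*(-128) = ((-1)² + 3)*(-128) = (1 + 3)*(-128) = 4*(-128) = -512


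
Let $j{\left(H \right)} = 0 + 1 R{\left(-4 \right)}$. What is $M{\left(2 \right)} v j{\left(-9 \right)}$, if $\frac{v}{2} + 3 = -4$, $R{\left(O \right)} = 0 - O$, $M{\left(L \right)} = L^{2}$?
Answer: $-224$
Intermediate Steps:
$R{\left(O \right)} = - O$
$j{\left(H \right)} = 4$ ($j{\left(H \right)} = 0 + 1 \left(\left(-1\right) \left(-4\right)\right) = 0 + 1 \cdot 4 = 0 + 4 = 4$)
$v = -14$ ($v = -6 + 2 \left(-4\right) = -6 - 8 = -14$)
$M{\left(2 \right)} v j{\left(-9 \right)} = 2^{2} \left(-14\right) 4 = 4 \left(-14\right) 4 = \left(-56\right) 4 = -224$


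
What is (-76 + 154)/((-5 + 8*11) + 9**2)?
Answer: 39/82 ≈ 0.47561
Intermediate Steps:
(-76 + 154)/((-5 + 8*11) + 9**2) = 78/((-5 + 88) + 81) = 78/(83 + 81) = 78/164 = 78*(1/164) = 39/82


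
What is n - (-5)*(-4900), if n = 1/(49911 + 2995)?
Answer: -1296196999/52906 ≈ -24500.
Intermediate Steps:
n = 1/52906 ≈ 1.8901e-5
n - (-5)*(-4900) = 1/52906 - (-5)*(-4900) = 1/52906 - 1*24500 = 1/52906 - 24500 = -1296196999/52906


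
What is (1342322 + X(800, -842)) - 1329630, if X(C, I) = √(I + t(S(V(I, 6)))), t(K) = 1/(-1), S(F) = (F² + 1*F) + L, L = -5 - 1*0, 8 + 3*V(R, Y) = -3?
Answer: 12692 + I*√843 ≈ 12692.0 + 29.034*I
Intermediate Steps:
V(R, Y) = -11/3 (V(R, Y) = -8/3 + (⅓)*(-3) = -8/3 - 1 = -11/3)
L = -5 (L = -5 + 0 = -5)
S(F) = -5 + F + F² (S(F) = (F² + 1*F) - 5 = (F² + F) - 5 = (F + F²) - 5 = -5 + F + F²)
t(K) = -1
X(C, I) = √(-1 + I) (X(C, I) = √(I - 1) = √(-1 + I))
(1342322 + X(800, -842)) - 1329630 = (1342322 + √(-1 - 842)) - 1329630 = (1342322 + √(-843)) - 1329630 = (1342322 + I*√843) - 1329630 = 12692 + I*√843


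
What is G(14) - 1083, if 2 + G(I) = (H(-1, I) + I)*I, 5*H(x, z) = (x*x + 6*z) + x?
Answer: -3269/5 ≈ -653.80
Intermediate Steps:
H(x, z) = x/5 + x²/5 + 6*z/5 (H(x, z) = ((x*x + 6*z) + x)/5 = ((x² + 6*z) + x)/5 = (x + x² + 6*z)/5 = x/5 + x²/5 + 6*z/5)
G(I) = -2 + 11*I²/5 (G(I) = -2 + (((⅕)*(-1) + (⅕)*(-1)² + 6*I/5) + I)*I = -2 + ((-⅕ + (⅕)*1 + 6*I/5) + I)*I = -2 + ((-⅕ + ⅕ + 6*I/5) + I)*I = -2 + (6*I/5 + I)*I = -2 + (11*I/5)*I = -2 + 11*I²/5)
G(14) - 1083 = (-2 + (11/5)*14²) - 1083 = (-2 + (11/5)*196) - 1083 = (-2 + 2156/5) - 1083 = 2146/5 - 1083 = -3269/5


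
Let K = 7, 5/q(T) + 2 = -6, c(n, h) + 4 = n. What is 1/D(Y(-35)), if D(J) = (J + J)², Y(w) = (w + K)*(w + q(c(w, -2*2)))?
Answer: 1/3980025 ≈ 2.5125e-7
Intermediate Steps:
c(n, h) = -4 + n
q(T) = -5/8 (q(T) = 5/(-2 - 6) = 5/(-8) = 5*(-⅛) = -5/8)
Y(w) = (7 + w)*(-5/8 + w) (Y(w) = (w + 7)*(w - 5/8) = (7 + w)*(-5/8 + w))
D(J) = 4*J² (D(J) = (2*J)² = 4*J²)
1/D(Y(-35)) = 1/(4*(-35/8 + (-35)² + (51/8)*(-35))²) = 1/(4*(-35/8 + 1225 - 1785/8)²) = 1/(4*(1995/2)²) = 1/(4*(3980025/4)) = 1/3980025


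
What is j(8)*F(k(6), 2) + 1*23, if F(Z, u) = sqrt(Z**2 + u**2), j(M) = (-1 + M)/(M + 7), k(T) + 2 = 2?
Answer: 359/15 ≈ 23.933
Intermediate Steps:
k(T) = 0 (k(T) = -2 + 2 = 0)
j(M) = (-1 + M)/(7 + M)
j(8)*F(k(6), 2) + 1*23 = ((-1 + 8)/(7 + 8))*sqrt(0**2 + 2**2) + 1*23 = (7/15)*sqrt(0 + 4) + 23 = ((1/15)*7)*sqrt(4) + 23 = (7/15)*2 + 23 = 14/15 + 23 = 359/15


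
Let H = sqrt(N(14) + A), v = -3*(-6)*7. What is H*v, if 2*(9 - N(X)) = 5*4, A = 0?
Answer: 126*I ≈ 126.0*I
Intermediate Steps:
N(X) = -1 (N(X) = 9 - 5*4/2 = 9 - 1/2*20 = 9 - 10 = -1)
v = 126 (v = 18*7 = 126)
H = I (H = sqrt(-1 + 0) = sqrt(-1) = I ≈ 1.0*I)
H*v = I*126 = 126*I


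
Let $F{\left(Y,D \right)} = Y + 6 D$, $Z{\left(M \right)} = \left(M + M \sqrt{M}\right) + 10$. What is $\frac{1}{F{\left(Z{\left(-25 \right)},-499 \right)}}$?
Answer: $- \frac{3009}{9069706} + \frac{125 i}{9069706} \approx -0.00033176 + 1.3782 \cdot 10^{-5} i$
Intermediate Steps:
$Z{\left(M \right)} = 10 + M + M^{\frac{3}{2}}$ ($Z{\left(M \right)} = \left(M + M^{\frac{3}{2}}\right) + 10 = 10 + M + M^{\frac{3}{2}}$)
$\frac{1}{F{\left(Z{\left(-25 \right)},-499 \right)}} = \frac{1}{\left(10 - 25 + \left(-25\right)^{\frac{3}{2}}\right) + 6 \left(-499\right)} = \frac{1}{\left(10 - 25 - 125 i\right) - 2994} = \frac{1}{\left(-15 - 125 i\right) - 2994} = \frac{1}{-3009 - 125 i} = \frac{-3009 + 125 i}{9069706}$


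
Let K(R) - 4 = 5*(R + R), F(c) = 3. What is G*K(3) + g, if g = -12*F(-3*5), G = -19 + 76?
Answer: 1902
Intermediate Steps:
G = 57
g = -36 (g = -12*3 = -36)
K(R) = 4 + 10*R (K(R) = 4 + 5*(R + R) = 4 + 5*(2*R) = 4 + 10*R)
G*K(3) + g = 57*(4 + 10*3) - 36 = 57*(4 + 30) - 36 = 57*34 - 36 = 1938 - 36 = 1902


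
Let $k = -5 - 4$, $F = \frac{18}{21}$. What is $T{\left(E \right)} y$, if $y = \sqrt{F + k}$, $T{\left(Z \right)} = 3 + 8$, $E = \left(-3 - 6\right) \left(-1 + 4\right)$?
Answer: $\frac{11 i \sqrt{399}}{7} \approx 31.389 i$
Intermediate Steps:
$F = \frac{6}{7}$ ($F = 18 \cdot \frac{1}{21} = \frac{6}{7} \approx 0.85714$)
$E = -27$ ($E = \left(-9\right) 3 = -27$)
$k = -9$ ($k = -5 - 4 = -9$)
$T{\left(Z \right)} = 11$
$y = \frac{i \sqrt{399}}{7}$ ($y = \sqrt{\frac{6}{7} - 9} = \sqrt{- \frac{57}{7}} = \frac{i \sqrt{399}}{7} \approx 2.8536 i$)
$T{\left(E \right)} y = 11 \frac{i \sqrt{399}}{7} = \frac{11 i \sqrt{399}}{7}$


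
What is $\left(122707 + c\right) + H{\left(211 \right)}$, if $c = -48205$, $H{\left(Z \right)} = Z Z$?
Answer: $119023$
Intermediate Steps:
$H{\left(Z \right)} = Z^{2}$
$\left(122707 + c\right) + H{\left(211 \right)} = \left(122707 - 48205\right) + 211^{2} = 74502 + 44521 = 119023$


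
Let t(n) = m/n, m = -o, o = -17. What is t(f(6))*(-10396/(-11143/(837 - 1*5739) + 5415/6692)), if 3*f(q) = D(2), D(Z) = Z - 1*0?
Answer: -4348161785016/50556643 ≈ -86006.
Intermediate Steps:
D(Z) = Z (D(Z) = Z + 0 = Z)
m = 17 (m = -1*(-17) = 17)
f(q) = 2/3 (f(q) = (1/3)*2 = 2/3)
t(n) = 17/n
t(f(6))*(-10396/(-11143/(837 - 1*5739) + 5415/6692)) = (17/(2/3))*(-10396/(-11143/(837 - 1*5739) + 5415/6692)) = (17*(3/2))*(-10396/(-11143/(837 - 5739) + 5415*(1/6692))) = 51*(-10396/(-11143/(-4902) + 5415/6692))/2 = 51*(-10396/(-11143*(-1/4902) + 5415/6692))/2 = 51*(-10396/(11143/4902 + 5415/6692))/2 = 51*(-10396/50556643/16402092)/2 = 51*(-10396*16402092/50556643)/2 = (51/2)*(-170516148432/50556643) = -4348161785016/50556643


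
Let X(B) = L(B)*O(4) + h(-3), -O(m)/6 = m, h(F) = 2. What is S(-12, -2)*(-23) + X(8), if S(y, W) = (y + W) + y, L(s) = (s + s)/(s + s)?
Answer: 576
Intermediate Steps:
L(s) = 1 (L(s) = (2*s)/((2*s)) = (2*s)*(1/(2*s)) = 1)
O(m) = -6*m
S(y, W) = W + 2*y (S(y, W) = (W + y) + y = W + 2*y)
X(B) = -22 (X(B) = 1*(-6*4) + 2 = 1*(-24) + 2 = -24 + 2 = -22)
S(-12, -2)*(-23) + X(8) = (-2 + 2*(-12))*(-23) - 22 = (-2 - 24)*(-23) - 22 = -26*(-23) - 22 = 598 - 22 = 576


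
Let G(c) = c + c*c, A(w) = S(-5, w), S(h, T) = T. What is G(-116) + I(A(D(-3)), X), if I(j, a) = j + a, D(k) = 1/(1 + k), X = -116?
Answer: 26447/2 ≈ 13224.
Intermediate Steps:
A(w) = w
I(j, a) = a + j
G(c) = c + c²
G(-116) + I(A(D(-3)), X) = -116*(1 - 116) + (-116 + 1/(1 - 3)) = -116*(-115) + (-116 + 1/(-2)) = 13340 + (-116 - ½) = 13340 - 233/2 = 26447/2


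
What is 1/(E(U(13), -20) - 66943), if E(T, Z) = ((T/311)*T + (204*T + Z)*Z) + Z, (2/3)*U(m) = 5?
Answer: -1244/120870547 ≈ -1.0292e-5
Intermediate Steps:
U(m) = 15/2 (U(m) = (3/2)*5 = 15/2)
E(T, Z) = Z + T²/311 + Z*(Z + 204*T) (E(T, Z) = ((T*(1/311))*T + (Z + 204*T)*Z) + Z = ((T/311)*T + Z*(Z + 204*T)) + Z = (T²/311 + Z*(Z + 204*T)) + Z = Z + T²/311 + Z*(Z + 204*T))
1/(E(U(13), -20) - 66943) = 1/((-20 + (-20)² + (15/2)²/311 + 204*(15/2)*(-20)) - 66943) = 1/((-20 + 400 + (1/311)*(225/4) - 30600) - 66943) = 1/((-20 + 400 + 225/1244 - 30600) - 66943) = 1/(-37593455/1244 - 66943) = 1/(-120870547/1244) = -1244/120870547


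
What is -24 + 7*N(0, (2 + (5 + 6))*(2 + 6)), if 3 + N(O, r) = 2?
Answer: -31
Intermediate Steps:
N(O, r) = -1 (N(O, r) = -3 + 2 = -1)
-24 + 7*N(0, (2 + (5 + 6))*(2 + 6)) = -24 + 7*(-1) = -24 - 7 = -31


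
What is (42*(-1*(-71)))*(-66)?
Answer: -196812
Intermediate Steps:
(42*(-1*(-71)))*(-66) = (42*71)*(-66) = 2982*(-66) = -196812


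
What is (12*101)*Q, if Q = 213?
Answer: 258156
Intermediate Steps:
(12*101)*Q = (12*101)*213 = 1212*213 = 258156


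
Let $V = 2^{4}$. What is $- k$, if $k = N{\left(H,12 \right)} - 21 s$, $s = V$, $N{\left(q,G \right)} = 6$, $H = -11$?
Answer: $330$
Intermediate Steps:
$V = 16$
$s = 16$
$k = -330$ ($k = 6 - 336 = -330$)
$- k = \left(-1\right) \left(-330\right) = 330$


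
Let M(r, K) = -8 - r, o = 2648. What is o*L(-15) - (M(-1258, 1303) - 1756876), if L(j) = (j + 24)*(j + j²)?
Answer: 6760346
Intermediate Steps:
L(j) = (24 + j)*(j + j²)
o*L(-15) - (M(-1258, 1303) - 1756876) = 2648*(-15*(24 + (-15)² + 25*(-15))) - ((-8 - 1*(-1258)) - 1756876) = 2648*(-15*(24 + 225 - 375)) - ((-8 + 1258) - 1756876) = 2648*(-15*(-126)) - (1250 - 1756876) = 2648*1890 - 1*(-1755626) = 5004720 + 1755626 = 6760346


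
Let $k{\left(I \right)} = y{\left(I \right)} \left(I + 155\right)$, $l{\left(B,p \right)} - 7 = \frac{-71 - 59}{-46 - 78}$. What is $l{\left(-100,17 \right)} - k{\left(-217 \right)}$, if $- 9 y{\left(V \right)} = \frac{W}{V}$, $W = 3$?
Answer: $\frac{10603}{1302} \approx 8.1436$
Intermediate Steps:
$y{\left(V \right)} = - \frac{1}{3 V}$ ($y{\left(V \right)} = - \frac{3 \frac{1}{V}}{9} = - \frac{1}{3 V}$)
$l{\left(B,p \right)} = \frac{499}{62}$ ($l{\left(B,p \right)} = 7 + \frac{-71 - 59}{-46 - 78} = 7 - \frac{130}{-124} = 7 - - \frac{65}{62} = 7 + \frac{65}{62} = \frac{499}{62}$)
$k{\left(I \right)} = - \frac{155 + I}{3 I}$ ($k{\left(I \right)} = - \frac{1}{3 I} \left(I + 155\right) = - \frac{1}{3 I} \left(155 + I\right) = - \frac{155 + I}{3 I}$)
$l{\left(-100,17 \right)} - k{\left(-217 \right)} = \frac{499}{62} - \frac{-155 - -217}{3 \left(-217\right)} = \frac{499}{62} - \frac{1}{3} \left(- \frac{1}{217}\right) \left(-155 + 217\right) = \frac{499}{62} - \frac{1}{3} \left(- \frac{1}{217}\right) 62 = \frac{499}{62} - - \frac{2}{21} = \frac{499}{62} + \frac{2}{21} = \frac{10603}{1302}$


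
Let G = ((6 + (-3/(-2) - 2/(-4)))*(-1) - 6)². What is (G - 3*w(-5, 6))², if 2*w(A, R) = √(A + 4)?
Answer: 153655/4 - 588*I ≈ 38414.0 - 588.0*I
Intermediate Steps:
w(A, R) = √(4 + A)/2 (w(A, R) = √(A + 4)/2 = √(4 + A)/2)
G = 196 (G = ((6 + (-3*(-½) - 2*(-¼)))*(-1) - 6)² = ((6 + (3/2 + ½))*(-1) - 6)² = ((6 + 2)*(-1) - 6)² = (8*(-1) - 6)² = (-8 - 6)² = (-14)² = 196)
(G - 3*w(-5, 6))² = (196 - 3*√(4 - 5)/2)² = (196 - 3*√(-1)/2)² = (196 - 3*I/2)²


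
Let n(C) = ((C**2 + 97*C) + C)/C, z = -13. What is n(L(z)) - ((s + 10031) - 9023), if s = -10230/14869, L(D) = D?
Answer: -13713857/14869 ≈ -922.31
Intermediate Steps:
n(C) = (C**2 + 98*C)/C
s = -10230/14869 (s = -10230*1/14869 = -10230/14869 ≈ -0.68801)
n(L(z)) - ((s + 10031) - 9023) = (98 - 13) - ((-10230/14869 + 10031) - 9023) = 85 - (149140709/14869 - 9023) = 85 - 1*14977722/14869 = 85 - 14977722/14869 = -13713857/14869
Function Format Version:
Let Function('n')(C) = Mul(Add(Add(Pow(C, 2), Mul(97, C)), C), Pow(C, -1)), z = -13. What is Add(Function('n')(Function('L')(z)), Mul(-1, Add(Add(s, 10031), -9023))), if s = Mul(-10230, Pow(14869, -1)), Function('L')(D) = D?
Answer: Rational(-13713857, 14869) ≈ -922.31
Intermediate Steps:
Function('n')(C) = Mul(Pow(C, -1), Add(Pow(C, 2), Mul(98, C))) (Function('n')(C) = Mul(Add(Pow(C, 2), Mul(98, C)), Pow(C, -1)) = Mul(Pow(C, -1), Add(Pow(C, 2), Mul(98, C))))
s = Rational(-10230, 14869) (s = Mul(-10230, Rational(1, 14869)) = Rational(-10230, 14869) ≈ -0.68801)
Add(Function('n')(Function('L')(z)), Mul(-1, Add(Add(s, 10031), -9023))) = Add(Add(98, -13), Mul(-1, Add(Add(Rational(-10230, 14869), 10031), -9023))) = Add(85, Mul(-1, Add(Rational(149140709, 14869), -9023))) = Add(85, Mul(-1, Rational(14977722, 14869))) = Add(85, Rational(-14977722, 14869)) = Rational(-13713857, 14869)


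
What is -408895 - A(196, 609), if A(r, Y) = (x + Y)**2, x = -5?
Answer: -773711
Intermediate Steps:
A(r, Y) = (-5 + Y)**2
-408895 - A(196, 609) = -408895 - (-5 + 609)**2 = -408895 - 1*604**2 = -408895 - 1*364816 = -408895 - 364816 = -773711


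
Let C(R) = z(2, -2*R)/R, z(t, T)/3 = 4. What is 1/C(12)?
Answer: 1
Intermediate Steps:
z(t, T) = 12 (z(t, T) = 3*4 = 12)
C(R) = 12/R
1/C(12) = 1/(12/12) = 1/(12*(1/12)) = 1/1 = 1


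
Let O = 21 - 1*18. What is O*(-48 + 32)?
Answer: -48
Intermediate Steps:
O = 3 (O = 21 - 18 = 3)
O*(-48 + 32) = 3*(-48 + 32) = 3*(-16) = -48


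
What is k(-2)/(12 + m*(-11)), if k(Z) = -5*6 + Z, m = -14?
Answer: -16/83 ≈ -0.19277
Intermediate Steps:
k(Z) = -30 + Z
k(-2)/(12 + m*(-11)) = (-30 - 2)/(12 - 14*(-11)) = -32/(12 + 154) = -32/166 = -32*1/166 = -16/83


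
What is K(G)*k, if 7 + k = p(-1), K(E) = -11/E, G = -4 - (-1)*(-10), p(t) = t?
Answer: -44/7 ≈ -6.2857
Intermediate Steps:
G = -14 (G = -4 - 1*10 = -4 - 10 = -14)
k = -8 (k = -7 - 1 = -8)
K(G)*k = -11/(-14)*(-8) = -11*(-1/14)*(-8) = (11/14)*(-8) = -44/7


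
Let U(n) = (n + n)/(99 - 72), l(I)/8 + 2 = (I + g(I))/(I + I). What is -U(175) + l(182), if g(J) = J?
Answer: -566/27 ≈ -20.963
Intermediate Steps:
l(I) = -8 (l(I) = -16 + 8*((I + I)/(I + I)) = -16 + 8*((2*I)/((2*I))) = -16 + 8*((2*I)*(1/(2*I))) = -16 + 8*1 = -16 + 8 = -8)
U(n) = 2*n/27 (U(n) = (2*n)/27 = (2*n)*(1/27) = 2*n/27)
-U(175) + l(182) = -2*175/27 - 8 = -1*350/27 - 8 = -350/27 - 8 = -566/27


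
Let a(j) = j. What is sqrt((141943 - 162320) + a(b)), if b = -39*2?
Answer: I*sqrt(20455) ≈ 143.02*I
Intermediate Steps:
b = -78
sqrt((141943 - 162320) + a(b)) = sqrt((141943 - 162320) - 78) = sqrt(-20377 - 78) = sqrt(-20455) = I*sqrt(20455)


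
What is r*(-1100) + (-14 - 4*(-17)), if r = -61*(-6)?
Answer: -402546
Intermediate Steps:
r = 366
r*(-1100) + (-14 - 4*(-17)) = 366*(-1100) + (-14 - 4*(-17)) = -402600 + (-14 + 68) = -402600 + 54 = -402546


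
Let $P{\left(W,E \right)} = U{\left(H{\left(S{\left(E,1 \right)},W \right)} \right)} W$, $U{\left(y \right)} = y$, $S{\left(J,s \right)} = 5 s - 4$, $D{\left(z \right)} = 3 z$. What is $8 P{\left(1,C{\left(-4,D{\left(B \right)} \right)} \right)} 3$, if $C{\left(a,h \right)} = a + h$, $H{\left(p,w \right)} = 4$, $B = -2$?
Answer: $96$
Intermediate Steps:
$S{\left(J,s \right)} = -4 + 5 s$
$P{\left(W,E \right)} = 4 W$
$8 P{\left(1,C{\left(-4,D{\left(B \right)} \right)} \right)} 3 = 8 \cdot 4 \cdot 1 \cdot 3 = 8 \cdot 4 \cdot 3 = 32 \cdot 3 = 96$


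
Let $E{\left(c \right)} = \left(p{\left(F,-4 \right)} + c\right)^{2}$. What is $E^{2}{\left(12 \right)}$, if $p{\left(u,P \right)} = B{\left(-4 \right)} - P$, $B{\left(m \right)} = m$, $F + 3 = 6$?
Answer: $20736$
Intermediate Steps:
$F = 3$ ($F = -3 + 6 = 3$)
$p{\left(u,P \right)} = -4 - P$
$E{\left(c \right)} = c^{2}$ ($E{\left(c \right)} = \left(\left(-4 - -4\right) + c\right)^{2} = \left(\left(-4 + 4\right) + c\right)^{2} = \left(0 + c\right)^{2} = c^{2}$)
$E^{2}{\left(12 \right)} = \left(12^{2}\right)^{2} = 144^{2} = 20736$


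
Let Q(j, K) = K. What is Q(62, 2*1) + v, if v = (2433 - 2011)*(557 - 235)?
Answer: 135886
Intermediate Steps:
v = 135884 (v = 422*322 = 135884)
Q(62, 2*1) + v = 2*1 + 135884 = 2 + 135884 = 135886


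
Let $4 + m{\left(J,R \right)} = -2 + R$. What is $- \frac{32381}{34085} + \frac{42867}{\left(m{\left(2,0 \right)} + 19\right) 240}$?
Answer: $\frac{18134573}{1417936} \approx 12.789$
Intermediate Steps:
$m{\left(J,R \right)} = -6 + R$ ($m{\left(J,R \right)} = -4 + \left(-2 + R\right) = -6 + R$)
$- \frac{32381}{34085} + \frac{42867}{\left(m{\left(2,0 \right)} + 19\right) 240} = - \frac{32381}{34085} + \frac{42867}{\left(\left(-6 + 0\right) + 19\right) 240} = \left(-32381\right) \frac{1}{34085} + \frac{42867}{\left(-6 + 19\right) 240} = - \frac{32381}{34085} + \frac{42867}{13 \cdot 240} = - \frac{32381}{34085} + \frac{42867}{3120} = - \frac{32381}{34085} + 42867 \cdot \frac{1}{3120} = - \frac{32381}{34085} + \frac{14289}{1040} = \frac{18134573}{1417936}$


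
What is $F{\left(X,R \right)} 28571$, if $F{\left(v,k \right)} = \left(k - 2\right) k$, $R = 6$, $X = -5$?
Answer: $685704$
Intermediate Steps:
$F{\left(v,k \right)} = k \left(-2 + k\right)$ ($F{\left(v,k \right)} = \left(-2 + k\right) k = k \left(-2 + k\right)$)
$F{\left(X,R \right)} 28571 = 6 \left(-2 + 6\right) 28571 = 6 \cdot 4 \cdot 28571 = 24 \cdot 28571 = 685704$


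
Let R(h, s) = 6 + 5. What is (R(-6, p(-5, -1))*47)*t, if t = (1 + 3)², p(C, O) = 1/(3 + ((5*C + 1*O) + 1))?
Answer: 8272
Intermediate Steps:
p(C, O) = 1/(4 + O + 5*C) (p(C, O) = 1/(3 + ((5*C + O) + 1)) = 1/(3 + ((O + 5*C) + 1)) = 1/(3 + (1 + O + 5*C)) = 1/(4 + O + 5*C))
R(h, s) = 11
t = 16 (t = 4² = 16)
(R(-6, p(-5, -1))*47)*t = (11*47)*16 = 517*16 = 8272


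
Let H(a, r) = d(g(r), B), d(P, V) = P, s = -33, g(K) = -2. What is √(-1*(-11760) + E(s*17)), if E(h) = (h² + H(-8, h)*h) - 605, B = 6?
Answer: √326998 ≈ 571.84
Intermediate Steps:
H(a, r) = -2
E(h) = -605 + h² - 2*h (E(h) = (h² - 2*h) - 605 = -605 + h² - 2*h)
√(-1*(-11760) + E(s*17)) = √(-1*(-11760) + (-605 + (-33*17)² - (-66)*17)) = √(11760 + (-605 + (-561)² - 2*(-561))) = √(11760 + (-605 + 314721 + 1122)) = √(11760 + 315238) = √326998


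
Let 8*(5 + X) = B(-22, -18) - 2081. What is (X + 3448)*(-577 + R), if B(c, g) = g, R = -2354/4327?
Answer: -63587894685/34616 ≈ -1.8370e+6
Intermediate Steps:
R = -2354/4327 (R = -2354*1/4327 = -2354/4327 ≈ -0.54403)
X = -2139/8 (X = -5 + (-18 - 2081)/8 = -5 + (⅛)*(-2099) = -5 - 2099/8 = -2139/8 ≈ -267.38)
(X + 3448)*(-577 + R) = (-2139/8 + 3448)*(-577 - 2354/4327) = (25445/8)*(-2499033/4327) = -63587894685/34616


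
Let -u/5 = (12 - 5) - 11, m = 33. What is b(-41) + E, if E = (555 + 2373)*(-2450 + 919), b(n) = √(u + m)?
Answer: -4482768 + √53 ≈ -4.4828e+6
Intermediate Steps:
u = 20 (u = -5*((12 - 5) - 11) = -5*(7 - 11) = -5*(-4) = 20)
b(n) = √53 (b(n) = √(20 + 33) = √53)
E = -4482768 (E = 2928*(-1531) = -4482768)
b(-41) + E = √53 - 4482768 = -4482768 + √53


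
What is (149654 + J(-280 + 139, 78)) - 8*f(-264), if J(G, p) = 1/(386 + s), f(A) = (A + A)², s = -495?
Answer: -226787363/109 ≈ -2.0806e+6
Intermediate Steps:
f(A) = 4*A² (f(A) = (2*A)² = 4*A²)
J(G, p) = -1/109 (J(G, p) = 1/(386 - 495) = 1/(-109) = -1/109)
(149654 + J(-280 + 139, 78)) - 8*f(-264) = (149654 - 1/109) - 32*(-264)² = 16312285/109 - 32*69696 = 16312285/109 - 8*278784 = 16312285/109 - 2230272 = -226787363/109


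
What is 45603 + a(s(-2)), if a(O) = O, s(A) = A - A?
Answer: 45603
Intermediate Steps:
s(A) = 0
45603 + a(s(-2)) = 45603 + 0 = 45603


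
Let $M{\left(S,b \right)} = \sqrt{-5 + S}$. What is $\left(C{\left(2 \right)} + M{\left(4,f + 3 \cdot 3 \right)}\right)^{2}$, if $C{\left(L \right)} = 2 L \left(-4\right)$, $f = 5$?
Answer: $\left(16 - i\right)^{2} \approx 255.0 - 32.0 i$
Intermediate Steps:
$C{\left(L \right)} = - 8 L$
$\left(C{\left(2 \right)} + M{\left(4,f + 3 \cdot 3 \right)}\right)^{2} = \left(\left(-8\right) 2 + \sqrt{-5 + 4}\right)^{2} = \left(-16 + \sqrt{-1}\right)^{2} = \left(-16 + i\right)^{2}$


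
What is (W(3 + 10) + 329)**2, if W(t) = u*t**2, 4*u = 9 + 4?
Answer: 12341169/16 ≈ 7.7132e+5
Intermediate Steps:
u = 13/4 (u = (9 + 4)/4 = (1/4)*13 = 13/4 ≈ 3.2500)
W(t) = 13*t**2/4
(W(3 + 10) + 329)**2 = (13*(3 + 10)**2/4 + 329)**2 = ((13/4)*13**2 + 329)**2 = ((13/4)*169 + 329)**2 = (2197/4 + 329)**2 = (3513/4)**2 = 12341169/16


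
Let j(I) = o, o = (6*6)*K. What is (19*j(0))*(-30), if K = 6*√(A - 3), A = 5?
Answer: -123120*√2 ≈ -1.7412e+5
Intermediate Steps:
K = 6*√2 (K = 6*√(5 - 3) = 6*√2 ≈ 8.4853)
o = 216*√2 (o = (6*6)*(6*√2) = 36*(6*√2) = 216*√2 ≈ 305.47)
j(I) = 216*√2
(19*j(0))*(-30) = (19*(216*√2))*(-30) = (4104*√2)*(-30) = -123120*√2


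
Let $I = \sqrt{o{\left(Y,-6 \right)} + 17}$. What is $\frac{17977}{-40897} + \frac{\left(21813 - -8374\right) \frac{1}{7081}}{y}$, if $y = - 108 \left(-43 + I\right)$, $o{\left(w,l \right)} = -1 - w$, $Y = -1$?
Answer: $- \frac{25133020643495}{57297446887392} + \frac{30187 \sqrt{17}}{1401018336} \approx -0.43855$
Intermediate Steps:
$I = \sqrt{17}$ ($I = \sqrt{\left(-1 - -1\right) + 17} = \sqrt{\left(-1 + 1\right) + 17} = \sqrt{0 + 17} = \sqrt{17} \approx 4.1231$)
$y = 4644 - 108 \sqrt{17}$ ($y = - 108 \left(-43 + \sqrt{17}\right) = 4644 - 108 \sqrt{17} \approx 4198.7$)
$\frac{17977}{-40897} + \frac{\left(21813 - -8374\right) \frac{1}{7081}}{y} = \frac{17977}{-40897} + \frac{\left(21813 - -8374\right) \frac{1}{7081}}{4644 - 108 \sqrt{17}} = 17977 \left(- \frac{1}{40897}\right) + \frac{\left(21813 + 8374\right) \frac{1}{7081}}{4644 - 108 \sqrt{17}} = - \frac{17977}{40897} + \frac{30187 \cdot \frac{1}{7081}}{4644 - 108 \sqrt{17}} = - \frac{17977}{40897} + \frac{30187}{7081 \left(4644 - 108 \sqrt{17}\right)}$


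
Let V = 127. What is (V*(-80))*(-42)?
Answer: 426720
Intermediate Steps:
(V*(-80))*(-42) = (127*(-80))*(-42) = -10160*(-42) = 426720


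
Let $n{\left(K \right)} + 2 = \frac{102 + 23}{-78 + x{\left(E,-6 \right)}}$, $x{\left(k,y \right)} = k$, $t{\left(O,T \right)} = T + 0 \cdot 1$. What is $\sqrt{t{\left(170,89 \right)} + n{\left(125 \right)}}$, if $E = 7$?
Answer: $\frac{2 \sqrt{107423}}{71} \approx 9.2325$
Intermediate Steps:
$t{\left(O,T \right)} = T$ ($t{\left(O,T \right)} = T + 0 = T$)
$n{\left(K \right)} = - \frac{267}{71}$ ($n{\left(K \right)} = -2 + \frac{102 + 23}{-78 + 7} = -2 + \frac{125}{-71} = -2 + 125 \left(- \frac{1}{71}\right) = -2 - \frac{125}{71} = - \frac{267}{71}$)
$\sqrt{t{\left(170,89 \right)} + n{\left(125 \right)}} = \sqrt{89 - \frac{267}{71}} = \sqrt{\frac{6052}{71}} = \frac{2 \sqrt{107423}}{71}$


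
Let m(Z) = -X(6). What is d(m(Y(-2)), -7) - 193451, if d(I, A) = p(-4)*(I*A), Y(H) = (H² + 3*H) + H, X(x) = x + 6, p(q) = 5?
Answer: -193031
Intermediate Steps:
X(x) = 6 + x
Y(H) = H² + 4*H
m(Z) = -12 (m(Z) = -(6 + 6) = -1*12 = -12)
d(I, A) = 5*A*I (d(I, A) = 5*(I*A) = 5*(A*I) = 5*A*I)
d(m(Y(-2)), -7) - 193451 = 5*(-7)*(-12) - 193451 = 420 - 193451 = -193031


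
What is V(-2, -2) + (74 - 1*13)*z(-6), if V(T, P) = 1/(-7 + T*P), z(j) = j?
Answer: -1099/3 ≈ -366.33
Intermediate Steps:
V(T, P) = 1/(-7 + P*T)
V(-2, -2) + (74 - 1*13)*z(-6) = 1/(-7 - 2*(-2)) + (74 - 1*13)*(-6) = 1/(-7 + 4) + (74 - 13)*(-6) = 1/(-3) + 61*(-6) = -⅓ - 366 = -1099/3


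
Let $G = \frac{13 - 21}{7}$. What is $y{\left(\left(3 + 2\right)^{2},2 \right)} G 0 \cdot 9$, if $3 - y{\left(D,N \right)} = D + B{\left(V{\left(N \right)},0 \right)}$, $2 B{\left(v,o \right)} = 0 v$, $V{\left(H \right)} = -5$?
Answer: $0$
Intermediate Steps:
$B{\left(v,o \right)} = 0$ ($B{\left(v,o \right)} = \frac{0 v}{2} = \frac{1}{2} \cdot 0 = 0$)
$y{\left(D,N \right)} = 3 - D$ ($y{\left(D,N \right)} = 3 - \left(D + 0\right) = 3 - D$)
$G = - \frac{8}{7}$ ($G = \left(13 - 21\right) \frac{1}{7} = \left(-8\right) \frac{1}{7} = - \frac{8}{7} \approx -1.1429$)
$y{\left(\left(3 + 2\right)^{2},2 \right)} G 0 \cdot 9 = \left(3 - \left(3 + 2\right)^{2}\right) \left(- \frac{8}{7}\right) 0 \cdot 9 = \left(3 - 5^{2}\right) \left(- \frac{8}{7}\right) 0 = \left(3 - 25\right) \left(- \frac{8}{7}\right) 0 = \left(-22\right) \left(- \frac{8}{7}\right) 0 = \frac{176}{7} \cdot 0 = 0$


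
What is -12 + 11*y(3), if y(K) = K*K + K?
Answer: 120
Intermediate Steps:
y(K) = K + K² (y(K) = K² + K = K + K²)
-12 + 11*y(3) = -12 + 11*(3*(1 + 3)) = -12 + 11*(3*4) = -12 + 11*12 = -12 + 132 = 120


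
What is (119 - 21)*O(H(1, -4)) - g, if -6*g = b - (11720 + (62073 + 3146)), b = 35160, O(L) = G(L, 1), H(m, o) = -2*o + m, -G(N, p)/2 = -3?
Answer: -38251/6 ≈ -6375.2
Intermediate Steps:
G(N, p) = 6 (G(N, p) = -2*(-3) = 6)
H(m, o) = m - 2*o
O(L) = 6
g = 41779/6 (g = -(35160 - (11720 + (62073 + 3146)))/6 = -(35160 - (11720 + 65219))/6 = -(35160 - 1*76939)/6 = -(35160 - 76939)/6 = -⅙*(-41779) = 41779/6 ≈ 6963.2)
(119 - 21)*O(H(1, -4)) - g = (119 - 21)*6 - 1*41779/6 = 98*6 - 41779/6 = 588 - 41779/6 = -38251/6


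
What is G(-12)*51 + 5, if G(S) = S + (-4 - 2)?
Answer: -913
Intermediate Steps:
G(S) = -6 + S (G(S) = S - 6 = -6 + S)
G(-12)*51 + 5 = (-6 - 12)*51 + 5 = -18*51 + 5 = -918 + 5 = -913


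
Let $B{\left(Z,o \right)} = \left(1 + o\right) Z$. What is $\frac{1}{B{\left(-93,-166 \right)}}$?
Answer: $\frac{1}{15345} \approx 6.5168 \cdot 10^{-5}$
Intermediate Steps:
$B{\left(Z,o \right)} = Z \left(1 + o\right)$
$\frac{1}{B{\left(-93,-166 \right)}} = \frac{1}{\left(-93\right) \left(1 - 166\right)} = \frac{1}{\left(-93\right) \left(-165\right)} = \frac{1}{15345}$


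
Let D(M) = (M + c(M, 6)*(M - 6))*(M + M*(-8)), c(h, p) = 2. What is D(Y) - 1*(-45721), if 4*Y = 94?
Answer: 144391/4 ≈ 36098.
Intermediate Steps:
Y = 47/2 (Y = (¼)*94 = 47/2 ≈ 23.500)
D(M) = -7*M*(-12 + 3*M) (D(M) = (M + 2*(M - 6))*(M + M*(-8)) = (M + 2*(-6 + M))*(M - 8*M) = (M + (-12 + 2*M))*(-7*M) = (-12 + 3*M)*(-7*M) = -7*M*(-12 + 3*M))
D(Y) - 1*(-45721) = 21*(47/2)*(4 - 1*47/2) - 1*(-45721) = 21*(47/2)*(4 - 47/2) + 45721 = 21*(47/2)*(-39/2) + 45721 = -38493/4 + 45721 = 144391/4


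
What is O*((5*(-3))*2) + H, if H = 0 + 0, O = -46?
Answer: 1380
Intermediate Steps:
H = 0
O*((5*(-3))*2) + H = -46*5*(-3)*2 + 0 = -(-690)*2 + 0 = -46*(-30) + 0 = 1380 + 0 = 1380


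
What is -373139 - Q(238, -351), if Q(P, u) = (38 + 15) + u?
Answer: -372841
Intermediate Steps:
Q(P, u) = 53 + u
-373139 - Q(238, -351) = -373139 - (53 - 351) = -373139 - 1*(-298) = -373139 + 298 = -372841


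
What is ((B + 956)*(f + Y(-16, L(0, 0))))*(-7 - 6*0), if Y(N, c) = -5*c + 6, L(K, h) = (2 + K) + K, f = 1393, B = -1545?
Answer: 5726847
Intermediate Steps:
L(K, h) = 2 + 2*K
Y(N, c) = 6 - 5*c
((B + 956)*(f + Y(-16, L(0, 0))))*(-7 - 6*0) = ((-1545 + 956)*(1393 + (6 - 5*(2 + 2*0))))*(-7 - 6*0) = (-589*(1393 + (6 - 5*(2 + 0))))*(-7 + 0) = -589*(1393 + (6 - 5*2))*(-7) = -589*(1393 + (6 - 10))*(-7) = -589*(1393 - 4)*(-7) = -589*1389*(-7) = -818121*(-7) = 5726847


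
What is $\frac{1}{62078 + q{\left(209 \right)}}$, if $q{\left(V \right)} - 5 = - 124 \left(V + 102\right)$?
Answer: $\frac{1}{23519} \approx 4.2519 \cdot 10^{-5}$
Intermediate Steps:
$q{\left(V \right)} = -12643 - 124 V$ ($q{\left(V \right)} = 5 - 124 \left(V + 102\right) = 5 - 124 \left(102 + V\right) = 5 - \left(12648 + 124 V\right) = -12643 - 124 V$)
$\frac{1}{62078 + q{\left(209 \right)}} = \frac{1}{62078 - 38559} = \frac{1}{23519}$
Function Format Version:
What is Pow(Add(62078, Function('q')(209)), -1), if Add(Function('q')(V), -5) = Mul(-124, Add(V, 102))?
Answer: Rational(1, 23519) ≈ 4.2519e-5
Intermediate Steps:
Function('q')(V) = Add(-12643, Mul(-124, V)) (Function('q')(V) = Add(5, Mul(-124, Add(V, 102))) = Add(5, Mul(-124, Add(102, V))) = Add(5, Add(-12648, Mul(-124, V))) = Add(-12643, Mul(-124, V)))
Pow(Add(62078, Function('q')(209)), -1) = Pow(Add(62078, Add(-12643, Mul(-124, 209))), -1) = Pow(Add(62078, Add(-12643, -25916)), -1) = Pow(Add(62078, -38559), -1) = Pow(23519, -1) = Rational(1, 23519)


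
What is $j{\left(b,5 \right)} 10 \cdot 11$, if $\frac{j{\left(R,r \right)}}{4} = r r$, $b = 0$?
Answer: $11000$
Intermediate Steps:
$j{\left(R,r \right)} = 4 r^{2}$ ($j{\left(R,r \right)} = 4 r r = 4 r^{2}$)
$j{\left(b,5 \right)} 10 \cdot 11 = 4 \cdot 5^{2} \cdot 10 \cdot 11 = 4 \cdot 25 \cdot 10 \cdot 11 = 100 \cdot 10 \cdot 11 = 1000 \cdot 11 = 11000$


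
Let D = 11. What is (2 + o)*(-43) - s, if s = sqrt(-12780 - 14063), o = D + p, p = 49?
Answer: -2666 - I*sqrt(26843) ≈ -2666.0 - 163.84*I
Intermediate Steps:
o = 60 (o = 11 + 49 = 60)
s = I*sqrt(26843) (s = sqrt(-26843) = I*sqrt(26843) ≈ 163.84*I)
(2 + o)*(-43) - s = (2 + 60)*(-43) - I*sqrt(26843) = 62*(-43) - I*sqrt(26843) = -2666 - I*sqrt(26843)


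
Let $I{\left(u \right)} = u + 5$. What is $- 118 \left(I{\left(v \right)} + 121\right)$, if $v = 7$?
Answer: $-15694$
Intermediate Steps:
$I{\left(u \right)} = 5 + u$
$- 118 \left(I{\left(v \right)} + 121\right) = - 118 \left(\left(5 + 7\right) + 121\right) = - 118 \left(12 + 121\right) = \left(-118\right) 133 = -15694$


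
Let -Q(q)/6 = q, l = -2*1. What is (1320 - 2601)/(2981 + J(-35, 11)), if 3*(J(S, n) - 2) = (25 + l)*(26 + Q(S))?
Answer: -3843/14377 ≈ -0.26730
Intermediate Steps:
l = -2
Q(q) = -6*q
J(S, n) = 604/3 - 46*S (J(S, n) = 2 + ((25 - 2)*(26 - 6*S))/3 = 2 + (23*(26 - 6*S))/3 = 2 + (598 - 138*S)/3 = 2 + (598/3 - 46*S) = 604/3 - 46*S)
(1320 - 2601)/(2981 + J(-35, 11)) = (1320 - 2601)/(2981 + (604/3 - 46*(-35))) = -1281/(2981 + (604/3 + 1610)) = -1281/(2981 + 5434/3) = -1281/14377/3 = -1281*3/14377 = -3843/14377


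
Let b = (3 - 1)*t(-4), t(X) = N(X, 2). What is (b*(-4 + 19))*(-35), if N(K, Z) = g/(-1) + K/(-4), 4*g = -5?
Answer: -4725/2 ≈ -2362.5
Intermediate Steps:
g = -5/4 (g = (1/4)*(-5) = -5/4 ≈ -1.2500)
N(K, Z) = 5/4 - K/4 (N(K, Z) = -5/4/(-1) + K/(-4) = -5/4*(-1) + K*(-1/4) = 5/4 - K/4)
t(X) = 5/4 - X/4
b = 9/2 (b = (3 - 1)*(5/4 - 1/4*(-4)) = 2*(5/4 + 1) = 2*(9/4) = 9/2 ≈ 4.5000)
(b*(-4 + 19))*(-35) = (9*(-4 + 19)/2)*(-35) = ((9/2)*15)*(-35) = (135/2)*(-35) = -4725/2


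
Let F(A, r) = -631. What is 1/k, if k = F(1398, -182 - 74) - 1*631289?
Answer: -1/631920 ≈ -1.5825e-6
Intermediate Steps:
k = -631920 (k = -631 - 1*631289 = -631 - 631289 = -631920)
1/k = 1/(-631920) = -1/631920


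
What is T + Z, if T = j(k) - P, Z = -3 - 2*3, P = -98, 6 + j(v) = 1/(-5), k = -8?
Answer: 414/5 ≈ 82.800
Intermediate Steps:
j(v) = -31/5 (j(v) = -6 + 1/(-5) = -6 - ⅕ = -31/5)
Z = -9 (Z = -3 - 6 = -9)
T = 459/5 (T = -31/5 - 1*(-98) = -31/5 + 98 = 459/5 ≈ 91.800)
T + Z = 459/5 - 9 = 414/5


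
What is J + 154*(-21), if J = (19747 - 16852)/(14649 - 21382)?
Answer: -21777417/6733 ≈ -3234.4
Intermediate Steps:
J = -2895/6733 (J = 2895/(-6733) = 2895*(-1/6733) = -2895/6733 ≈ -0.42997)
J + 154*(-21) = -2895/6733 + 154*(-21) = -2895/6733 - 3234 = -21777417/6733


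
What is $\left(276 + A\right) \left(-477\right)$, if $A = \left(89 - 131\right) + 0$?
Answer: $-111618$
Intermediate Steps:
$A = -42$ ($A = -42 + 0 = -42$)
$\left(276 + A\right) \left(-477\right) = \left(276 - 42\right) \left(-477\right) = 234 \left(-477\right) = -111618$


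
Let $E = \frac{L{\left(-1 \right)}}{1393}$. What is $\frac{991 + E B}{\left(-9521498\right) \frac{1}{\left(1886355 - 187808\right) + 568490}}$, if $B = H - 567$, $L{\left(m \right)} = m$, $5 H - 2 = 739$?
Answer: $- \frac{15652550666133}{66317233570} \approx -236.03$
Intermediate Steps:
$H = \frac{741}{5}$ ($H = \frac{2}{5} + \frac{1}{5} \cdot 739 = \frac{2}{5} + \frac{739}{5} = \frac{741}{5} \approx 148.2$)
$E = - \frac{1}{1393} \approx -0.00071787$
$B = - \frac{2094}{5}$ ($B = \frac{741}{5} - 567 = - \frac{2094}{5} \approx -418.8$)
$\frac{991 + E B}{\left(-9521498\right) \frac{1}{\left(1886355 - 187808\right) + 568490}} = \frac{991 - - \frac{2094}{6965}}{\left(-9521498\right) \frac{1}{\left(1886355 - 187808\right) + 568490}} = \frac{991 + \frac{2094}{6965}}{\left(-9521498\right) \frac{1}{1698547 + 568490}} = \frac{6904409}{6965 \left(- \frac{9521498}{2267037}\right)} = \frac{6904409}{6965} \left(- \frac{2267037}{9521498}\right) = - \frac{15652550666133}{66317233570}$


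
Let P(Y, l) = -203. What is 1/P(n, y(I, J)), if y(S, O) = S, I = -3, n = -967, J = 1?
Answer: -1/203 ≈ -0.0049261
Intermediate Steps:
1/P(n, y(I, J)) = 1/(-203) = -1/203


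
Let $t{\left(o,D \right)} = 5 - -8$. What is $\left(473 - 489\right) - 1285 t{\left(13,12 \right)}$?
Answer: $-16721$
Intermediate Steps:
$t{\left(o,D \right)} = 13$ ($t{\left(o,D \right)} = 5 + 8 = 13$)
$\left(473 - 489\right) - 1285 t{\left(13,12 \right)} = \left(473 - 489\right) - 16705 = -16 - 16705 = -16721$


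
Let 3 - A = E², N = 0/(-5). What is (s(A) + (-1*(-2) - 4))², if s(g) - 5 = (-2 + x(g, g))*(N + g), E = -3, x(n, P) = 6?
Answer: 441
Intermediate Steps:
N = 0 (N = 0*(-⅕) = 0)
A = -6 (A = 3 - 1*(-3)² = 3 - 1*9 = 3 - 9 = -6)
s(g) = 5 + 4*g (s(g) = 5 + (-2 + 6)*(0 + g) = 5 + 4*g)
(s(A) + (-1*(-2) - 4))² = ((5 + 4*(-6)) + (-1*(-2) - 4))² = ((5 - 24) + (2 - 4))² = (-19 - 2)² = (-21)² = 441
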